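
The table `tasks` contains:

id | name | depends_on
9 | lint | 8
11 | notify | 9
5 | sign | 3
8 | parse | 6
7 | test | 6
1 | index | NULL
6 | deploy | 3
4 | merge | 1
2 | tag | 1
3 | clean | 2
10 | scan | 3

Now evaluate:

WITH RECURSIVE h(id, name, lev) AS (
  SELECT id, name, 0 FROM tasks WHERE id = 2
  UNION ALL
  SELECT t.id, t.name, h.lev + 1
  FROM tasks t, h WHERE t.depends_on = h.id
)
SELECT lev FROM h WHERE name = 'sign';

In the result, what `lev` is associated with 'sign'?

2

Base: id=2 (tag) at lev 0.
Iteration 1: rows with depends_on in {2} -> clean (id 3, lev 1).
Iteration 2: rows with depends_on in {3} -> sign (id 5, lev 2), deploy (id 6, lev 2), scan (id 10, lev 2).
Iteration 3: rows with depends_on in {5,6,10} -> test (id 7, lev 3), parse (id 8, lev 3).
Iteration 4: rows with depends_on in {7,8} -> lint (id 9, lev 4).
Iteration 5: rows with depends_on in {9} -> notify (id 11, lev 5).
Iteration 6: no rows with depends_on in {11}; recursion stops.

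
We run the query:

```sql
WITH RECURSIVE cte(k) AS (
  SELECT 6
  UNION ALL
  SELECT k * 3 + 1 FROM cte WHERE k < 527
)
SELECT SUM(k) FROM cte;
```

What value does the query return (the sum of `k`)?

Base: k=6.
Iteration 1: 6 < 527 holds -> k = 6 * 3 + 1 = 19.
Iteration 2: 19 < 527 holds -> k = 19 * 3 + 1 = 58.
Iteration 3: 58 < 527 holds -> k = 58 * 3 + 1 = 175.
Iteration 4: 175 < 527 holds -> k = 175 * 3 + 1 = 526.
Iteration 5: 526 < 527 holds -> k = 526 * 3 + 1 = 1579.
Iteration 6: 1579 < 527 fails; recursion stops.
SUM(k) = 6 + 19 + 58 + 175 + 526 + 1579 = 2363.

2363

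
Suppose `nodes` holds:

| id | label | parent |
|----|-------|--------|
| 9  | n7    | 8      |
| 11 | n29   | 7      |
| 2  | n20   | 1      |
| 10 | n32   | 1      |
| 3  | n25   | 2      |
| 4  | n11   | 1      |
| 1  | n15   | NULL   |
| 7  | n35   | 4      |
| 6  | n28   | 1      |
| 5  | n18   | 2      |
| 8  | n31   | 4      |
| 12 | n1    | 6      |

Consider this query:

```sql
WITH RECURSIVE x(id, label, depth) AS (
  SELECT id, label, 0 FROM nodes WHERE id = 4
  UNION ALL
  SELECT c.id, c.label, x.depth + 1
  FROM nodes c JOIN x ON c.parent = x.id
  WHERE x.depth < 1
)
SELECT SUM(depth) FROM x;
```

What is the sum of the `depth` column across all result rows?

2

Base: id=4 (n11) at depth 0.
Iteration 1: rows with parent in {4} -> n35 (id 7, depth 1), n31 (id 8, depth 1).
Iteration 2: depth < 1 fails for all current rows; recursion stops.
SUM(depth) = 0 + 1 + 1 = 2.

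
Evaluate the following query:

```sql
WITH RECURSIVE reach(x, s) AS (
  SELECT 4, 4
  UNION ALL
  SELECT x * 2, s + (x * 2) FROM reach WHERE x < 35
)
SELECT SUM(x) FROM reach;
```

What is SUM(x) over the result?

124

Base: x=4, s=4.
Iteration 1: 4 < 35 holds -> x = 4 * 2 = 8, s = 4 + 8 = 12.
Iteration 2: 8 < 35 holds -> x = 8 * 2 = 16, s = 12 + 16 = 28.
Iteration 3: 16 < 35 holds -> x = 16 * 2 = 32, s = 28 + 32 = 60.
Iteration 4: 32 < 35 holds -> x = 32 * 2 = 64, s = 60 + 64 = 124.
Iteration 5: 64 < 35 fails; recursion stops.
SUM(x) = 4 + 8 + 16 + 32 + 64 = 124.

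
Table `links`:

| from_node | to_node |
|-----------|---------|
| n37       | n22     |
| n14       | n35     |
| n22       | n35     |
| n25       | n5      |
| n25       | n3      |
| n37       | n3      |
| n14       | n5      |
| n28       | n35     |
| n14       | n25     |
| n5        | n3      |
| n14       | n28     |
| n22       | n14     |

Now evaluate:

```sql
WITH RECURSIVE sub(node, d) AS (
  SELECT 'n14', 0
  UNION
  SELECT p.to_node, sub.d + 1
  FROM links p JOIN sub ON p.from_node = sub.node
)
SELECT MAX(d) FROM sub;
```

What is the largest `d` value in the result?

Base: (n14, d=0).
Iteration 1: edges from {n14} -> (n25, d=1), (n28, d=1), (n35, d=1), (n5, d=1).
Iteration 2: edges from {n25,n28,n35,n5} -> (n3, d=2), (n35, d=2), (n5, d=2). [UNION drops 1 duplicate row(s)]
Iteration 3: edges from {n3,n35,n5} -> (n3, d=3).
Iteration 4: no outgoing edges from {n3}; recursion stops.
d values: 0, 1, 1, 1, 1, 2, 2, 2, 3; the maximum is 3.

3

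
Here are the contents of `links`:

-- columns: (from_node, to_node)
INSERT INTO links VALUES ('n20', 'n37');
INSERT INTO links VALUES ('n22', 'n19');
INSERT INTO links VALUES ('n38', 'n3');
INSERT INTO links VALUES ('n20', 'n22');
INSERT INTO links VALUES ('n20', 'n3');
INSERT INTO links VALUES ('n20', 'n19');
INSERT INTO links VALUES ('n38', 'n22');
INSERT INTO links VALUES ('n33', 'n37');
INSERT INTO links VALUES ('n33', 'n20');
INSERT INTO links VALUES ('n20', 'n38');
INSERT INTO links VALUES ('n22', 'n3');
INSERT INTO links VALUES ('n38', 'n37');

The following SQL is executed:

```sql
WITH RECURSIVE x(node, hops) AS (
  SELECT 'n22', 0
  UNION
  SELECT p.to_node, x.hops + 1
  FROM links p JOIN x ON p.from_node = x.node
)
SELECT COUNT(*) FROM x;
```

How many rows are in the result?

Base: (n22, hops=0).
Iteration 1: edges from {n22} -> (n19, hops=1), (n3, hops=1).
Iteration 2: no outgoing edges from {n19,n3}; recursion stops.
Total rows emitted: 3.

3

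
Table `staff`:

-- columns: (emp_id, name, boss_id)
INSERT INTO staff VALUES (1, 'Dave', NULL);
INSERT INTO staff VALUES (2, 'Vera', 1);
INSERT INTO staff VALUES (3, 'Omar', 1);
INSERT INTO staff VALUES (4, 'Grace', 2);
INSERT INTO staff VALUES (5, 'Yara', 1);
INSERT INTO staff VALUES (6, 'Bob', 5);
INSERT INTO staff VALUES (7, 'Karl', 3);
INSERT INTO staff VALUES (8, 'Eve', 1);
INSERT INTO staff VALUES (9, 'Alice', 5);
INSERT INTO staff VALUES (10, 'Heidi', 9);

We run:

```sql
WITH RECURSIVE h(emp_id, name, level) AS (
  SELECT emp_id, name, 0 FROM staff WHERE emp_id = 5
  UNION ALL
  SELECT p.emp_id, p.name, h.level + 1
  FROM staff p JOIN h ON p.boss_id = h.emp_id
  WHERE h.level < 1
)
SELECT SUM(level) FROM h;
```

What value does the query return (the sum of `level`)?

Base: emp_id=5 (Yara) at level 0.
Iteration 1: rows with boss_id in {5} -> Bob (id 6, level 1), Alice (id 9, level 1).
Iteration 2: level < 1 fails for all current rows; recursion stops.
SUM(level) = 0 + 1 + 1 = 2.

2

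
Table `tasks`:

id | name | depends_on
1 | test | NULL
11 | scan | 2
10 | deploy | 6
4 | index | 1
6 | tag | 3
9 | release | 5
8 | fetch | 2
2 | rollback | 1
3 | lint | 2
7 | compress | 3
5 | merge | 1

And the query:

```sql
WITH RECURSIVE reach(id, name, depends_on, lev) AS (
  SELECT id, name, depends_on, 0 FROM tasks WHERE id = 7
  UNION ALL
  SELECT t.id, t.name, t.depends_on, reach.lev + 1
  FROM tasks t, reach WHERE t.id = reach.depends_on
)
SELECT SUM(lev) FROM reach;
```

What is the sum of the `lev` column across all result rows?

6

Base: id=7 (compress), depends_on=3, lev 0.
Iteration 1: join on id=3 -> lint (id 3, depends_on=2, lev 1).
Iteration 2: join on id=2 -> rollback (id 2, depends_on=1, lev 2).
Iteration 3: join on id=1 -> test (id 1, depends_on=NULL, lev 3).
Iteration 4: depends_on is NULL; no match; recursion stops.
SUM(lev) = 0 + 1 + 2 + 3 = 6.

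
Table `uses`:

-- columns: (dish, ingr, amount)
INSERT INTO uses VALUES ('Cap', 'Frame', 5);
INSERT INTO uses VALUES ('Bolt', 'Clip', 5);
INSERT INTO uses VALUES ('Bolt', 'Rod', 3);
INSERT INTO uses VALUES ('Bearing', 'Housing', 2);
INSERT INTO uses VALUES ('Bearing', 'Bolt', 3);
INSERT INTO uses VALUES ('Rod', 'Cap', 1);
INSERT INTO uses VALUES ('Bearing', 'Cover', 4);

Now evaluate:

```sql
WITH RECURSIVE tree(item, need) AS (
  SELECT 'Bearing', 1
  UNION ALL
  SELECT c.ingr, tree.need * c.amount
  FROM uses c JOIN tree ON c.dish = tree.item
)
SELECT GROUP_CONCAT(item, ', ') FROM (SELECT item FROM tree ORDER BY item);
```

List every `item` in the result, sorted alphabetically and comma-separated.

Bearing, Bolt, Cap, Clip, Cover, Frame, Housing, Rod

Base: (Bearing, need=1).
Iteration 1: components of {Bearing} -> Bolt = 1*3 = 3, Cover = 1*4 = 4, Housing = 1*2 = 2.
Iteration 2: components of {Bolt,Cover,Housing} -> Clip = 3*5 = 15, Rod = 3*3 = 9.
Iteration 3: components of {Clip,Rod} -> Cap = 9*1 = 9.
Iteration 4: components of {Cap} -> Frame = 9*5 = 45.
Iteration 5: no further components; recursion stops.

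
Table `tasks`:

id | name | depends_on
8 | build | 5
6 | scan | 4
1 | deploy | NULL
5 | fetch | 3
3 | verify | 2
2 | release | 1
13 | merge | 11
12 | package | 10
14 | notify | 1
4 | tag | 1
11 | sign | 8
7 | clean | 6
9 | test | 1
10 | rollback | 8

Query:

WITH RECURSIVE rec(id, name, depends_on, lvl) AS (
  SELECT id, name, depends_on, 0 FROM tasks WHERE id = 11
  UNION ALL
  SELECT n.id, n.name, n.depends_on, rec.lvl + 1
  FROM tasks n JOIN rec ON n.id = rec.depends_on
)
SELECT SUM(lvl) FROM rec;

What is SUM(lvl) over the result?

Base: id=11 (sign), depends_on=8, lvl 0.
Iteration 1: join on id=8 -> build (id 8, depends_on=5, lvl 1).
Iteration 2: join on id=5 -> fetch (id 5, depends_on=3, lvl 2).
Iteration 3: join on id=3 -> verify (id 3, depends_on=2, lvl 3).
Iteration 4: join on id=2 -> release (id 2, depends_on=1, lvl 4).
Iteration 5: join on id=1 -> deploy (id 1, depends_on=NULL, lvl 5).
Iteration 6: depends_on is NULL; no match; recursion stops.
SUM(lvl) = 0 + 1 + 2 + 3 + 4 + 5 = 15.

15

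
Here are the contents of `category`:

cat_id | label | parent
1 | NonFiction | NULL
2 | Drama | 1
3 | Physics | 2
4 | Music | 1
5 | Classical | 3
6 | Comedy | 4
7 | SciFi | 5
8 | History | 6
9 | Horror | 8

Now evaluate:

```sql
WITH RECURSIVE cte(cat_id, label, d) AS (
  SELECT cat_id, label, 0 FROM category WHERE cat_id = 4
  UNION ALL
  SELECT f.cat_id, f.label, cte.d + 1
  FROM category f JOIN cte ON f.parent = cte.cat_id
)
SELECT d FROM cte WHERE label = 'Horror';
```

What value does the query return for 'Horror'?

3

Base: cat_id=4 (Music) at d 0.
Iteration 1: rows with parent in {4} -> Comedy (id 6, d 1).
Iteration 2: rows with parent in {6} -> History (id 8, d 2).
Iteration 3: rows with parent in {8} -> Horror (id 9, d 3).
Iteration 4: no rows with parent in {9}; recursion stops.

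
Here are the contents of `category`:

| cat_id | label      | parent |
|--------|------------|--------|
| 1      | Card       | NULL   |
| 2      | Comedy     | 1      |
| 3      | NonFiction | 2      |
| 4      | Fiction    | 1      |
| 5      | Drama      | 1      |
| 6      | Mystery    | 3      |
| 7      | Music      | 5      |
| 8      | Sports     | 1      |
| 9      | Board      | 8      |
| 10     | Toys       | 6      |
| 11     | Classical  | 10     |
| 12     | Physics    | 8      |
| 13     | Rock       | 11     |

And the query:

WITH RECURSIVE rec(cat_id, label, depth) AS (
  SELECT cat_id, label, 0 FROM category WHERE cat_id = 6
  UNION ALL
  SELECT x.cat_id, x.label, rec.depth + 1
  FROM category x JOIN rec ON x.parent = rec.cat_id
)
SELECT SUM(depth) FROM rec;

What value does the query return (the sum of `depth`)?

Base: cat_id=6 (Mystery) at depth 0.
Iteration 1: rows with parent in {6} -> Toys (id 10, depth 1).
Iteration 2: rows with parent in {10} -> Classical (id 11, depth 2).
Iteration 3: rows with parent in {11} -> Rock (id 13, depth 3).
Iteration 4: no rows with parent in {13}; recursion stops.
SUM(depth) = 0 + 1 + 2 + 3 = 6.

6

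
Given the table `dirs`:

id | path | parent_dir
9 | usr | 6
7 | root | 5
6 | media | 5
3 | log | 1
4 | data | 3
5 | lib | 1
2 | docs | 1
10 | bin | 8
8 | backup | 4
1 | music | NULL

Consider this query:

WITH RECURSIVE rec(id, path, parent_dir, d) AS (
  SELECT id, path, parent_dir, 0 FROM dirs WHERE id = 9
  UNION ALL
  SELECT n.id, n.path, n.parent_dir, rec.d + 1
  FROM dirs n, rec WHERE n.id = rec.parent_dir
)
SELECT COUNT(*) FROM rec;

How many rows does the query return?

Base: id=9 (usr), parent_dir=6, d 0.
Iteration 1: join on id=6 -> media (id 6, parent_dir=5, d 1).
Iteration 2: join on id=5 -> lib (id 5, parent_dir=1, d 2).
Iteration 3: join on id=1 -> music (id 1, parent_dir=NULL, d 3).
Iteration 4: parent_dir is NULL; no match; recursion stops.
Total rows emitted: 4.

4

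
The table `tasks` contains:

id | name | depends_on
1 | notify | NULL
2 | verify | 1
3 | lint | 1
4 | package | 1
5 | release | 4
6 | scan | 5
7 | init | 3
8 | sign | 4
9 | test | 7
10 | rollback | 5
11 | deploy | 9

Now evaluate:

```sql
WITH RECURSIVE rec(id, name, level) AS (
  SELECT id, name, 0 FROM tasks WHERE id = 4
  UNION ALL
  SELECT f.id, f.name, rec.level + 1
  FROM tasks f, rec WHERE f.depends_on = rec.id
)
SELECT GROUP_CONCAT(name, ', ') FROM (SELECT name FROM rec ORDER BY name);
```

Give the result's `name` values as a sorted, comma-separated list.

package, release, rollback, scan, sign

Base: id=4 (package) at level 0.
Iteration 1: rows with depends_on in {4} -> release (id 5, level 1), sign (id 8, level 1).
Iteration 2: rows with depends_on in {5,8} -> scan (id 6, level 2), rollback (id 10, level 2).
Iteration 3: no rows with depends_on in {6,10}; recursion stops.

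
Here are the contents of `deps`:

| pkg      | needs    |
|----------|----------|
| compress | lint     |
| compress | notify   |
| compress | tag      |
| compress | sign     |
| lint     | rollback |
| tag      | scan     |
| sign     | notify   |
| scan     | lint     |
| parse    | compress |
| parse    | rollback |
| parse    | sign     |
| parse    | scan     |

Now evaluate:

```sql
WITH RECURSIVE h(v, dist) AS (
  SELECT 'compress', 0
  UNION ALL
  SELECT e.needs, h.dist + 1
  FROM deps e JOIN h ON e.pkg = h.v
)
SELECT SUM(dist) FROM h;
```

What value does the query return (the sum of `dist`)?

17

Base: (compress, dist=0).
Iteration 1: edges from {compress} -> (lint, dist=1), (notify, dist=1), (sign, dist=1), (tag, dist=1).
Iteration 2: edges from {lint,notify,sign,tag} -> (notify, dist=2), (rollback, dist=2), (scan, dist=2).
Iteration 3: edges from {notify,rollback,scan} -> (lint, dist=3).
Iteration 4: edges from {lint} -> (rollback, dist=4).
Iteration 5: no outgoing edges from {rollback}; recursion stops.
SUM(dist) = 0 + 1 + 1 + 1 + 1 + 2 + 2 + 2 + 3 + 4 = 17.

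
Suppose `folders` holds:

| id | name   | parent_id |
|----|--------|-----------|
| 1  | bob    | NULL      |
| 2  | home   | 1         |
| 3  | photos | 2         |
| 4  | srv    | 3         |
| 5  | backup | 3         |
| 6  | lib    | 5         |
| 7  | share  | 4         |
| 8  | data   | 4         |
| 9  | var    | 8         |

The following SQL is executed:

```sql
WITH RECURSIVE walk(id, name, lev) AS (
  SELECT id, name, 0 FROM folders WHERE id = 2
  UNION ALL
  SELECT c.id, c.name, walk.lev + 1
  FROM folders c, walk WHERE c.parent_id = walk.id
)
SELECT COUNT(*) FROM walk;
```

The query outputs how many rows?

Base: id=2 (home) at lev 0.
Iteration 1: rows with parent_id in {2} -> photos (id 3, lev 1).
Iteration 2: rows with parent_id in {3} -> srv (id 4, lev 2), backup (id 5, lev 2).
Iteration 3: rows with parent_id in {4,5} -> lib (id 6, lev 3), share (id 7, lev 3), data (id 8, lev 3).
Iteration 4: rows with parent_id in {6,7,8} -> var (id 9, lev 4).
Iteration 5: no rows with parent_id in {9}; recursion stops.
Total rows emitted: 8.

8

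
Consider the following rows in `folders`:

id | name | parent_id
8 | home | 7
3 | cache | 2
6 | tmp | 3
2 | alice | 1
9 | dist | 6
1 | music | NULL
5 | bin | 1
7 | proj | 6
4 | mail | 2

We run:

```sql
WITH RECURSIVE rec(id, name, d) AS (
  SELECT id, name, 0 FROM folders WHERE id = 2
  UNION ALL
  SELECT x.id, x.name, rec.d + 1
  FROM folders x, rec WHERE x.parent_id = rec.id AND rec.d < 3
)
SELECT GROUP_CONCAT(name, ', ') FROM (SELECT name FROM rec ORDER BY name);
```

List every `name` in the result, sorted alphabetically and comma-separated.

Base: id=2 (alice) at d 0.
Iteration 1: rows with parent_id in {2} -> cache (id 3, d 1), mail (id 4, d 1).
Iteration 2: rows with parent_id in {3,4} -> tmp (id 6, d 2).
Iteration 3: rows with parent_id in {6} -> proj (id 7, d 3), dist (id 9, d 3).
Iteration 4: d < 3 fails for all current rows; recursion stops.

alice, cache, dist, mail, proj, tmp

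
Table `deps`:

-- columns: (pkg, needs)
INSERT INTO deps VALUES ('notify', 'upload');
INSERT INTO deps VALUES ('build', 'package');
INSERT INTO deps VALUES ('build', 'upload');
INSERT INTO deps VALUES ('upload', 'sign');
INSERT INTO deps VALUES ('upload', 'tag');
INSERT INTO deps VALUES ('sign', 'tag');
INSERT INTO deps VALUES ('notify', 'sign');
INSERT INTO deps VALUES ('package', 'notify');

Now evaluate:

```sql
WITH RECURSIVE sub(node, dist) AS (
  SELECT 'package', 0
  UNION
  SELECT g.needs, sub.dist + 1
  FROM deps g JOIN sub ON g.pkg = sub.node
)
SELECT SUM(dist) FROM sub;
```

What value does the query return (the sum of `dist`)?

Base: (package, dist=0).
Iteration 1: edges from {package} -> (notify, dist=1).
Iteration 2: edges from {notify} -> (sign, dist=2), (upload, dist=2).
Iteration 3: edges from {sign,upload} -> (sign, dist=3), (tag, dist=3). [UNION drops 1 duplicate row(s)]
Iteration 4: edges from {sign,tag} -> (tag, dist=4).
Iteration 5: no outgoing edges from {tag}; recursion stops.
SUM(dist) = 0 + 1 + 2 + 2 + 3 + 3 + 4 = 15.

15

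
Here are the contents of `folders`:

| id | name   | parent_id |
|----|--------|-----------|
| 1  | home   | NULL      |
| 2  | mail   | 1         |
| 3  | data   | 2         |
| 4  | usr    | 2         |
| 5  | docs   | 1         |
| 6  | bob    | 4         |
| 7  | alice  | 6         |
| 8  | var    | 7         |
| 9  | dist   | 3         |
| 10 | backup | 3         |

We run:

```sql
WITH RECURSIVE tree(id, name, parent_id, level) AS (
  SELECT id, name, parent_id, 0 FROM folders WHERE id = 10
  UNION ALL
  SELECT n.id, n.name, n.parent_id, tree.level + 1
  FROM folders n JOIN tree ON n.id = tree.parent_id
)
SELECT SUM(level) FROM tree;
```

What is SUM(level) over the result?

Base: id=10 (backup), parent_id=3, level 0.
Iteration 1: join on id=3 -> data (id 3, parent_id=2, level 1).
Iteration 2: join on id=2 -> mail (id 2, parent_id=1, level 2).
Iteration 3: join on id=1 -> home (id 1, parent_id=NULL, level 3).
Iteration 4: parent_id is NULL; no match; recursion stops.
SUM(level) = 0 + 1 + 2 + 3 = 6.

6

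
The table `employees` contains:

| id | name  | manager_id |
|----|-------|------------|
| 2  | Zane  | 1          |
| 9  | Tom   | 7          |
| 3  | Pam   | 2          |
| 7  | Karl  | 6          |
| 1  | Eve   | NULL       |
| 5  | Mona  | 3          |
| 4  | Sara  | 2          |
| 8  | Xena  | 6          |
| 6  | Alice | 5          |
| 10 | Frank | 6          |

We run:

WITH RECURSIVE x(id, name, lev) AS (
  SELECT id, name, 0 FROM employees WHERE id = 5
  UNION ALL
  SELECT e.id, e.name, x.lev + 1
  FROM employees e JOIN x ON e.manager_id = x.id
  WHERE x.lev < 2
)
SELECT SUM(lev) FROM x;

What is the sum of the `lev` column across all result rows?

Base: id=5 (Mona) at lev 0.
Iteration 1: rows with manager_id in {5} -> Alice (id 6, lev 1).
Iteration 2: rows with manager_id in {6} -> Karl (id 7, lev 2), Xena (id 8, lev 2), Frank (id 10, lev 2).
Iteration 3: lev < 2 fails for all current rows; recursion stops.
SUM(lev) = 0 + 1 + 2 + 2 + 2 = 7.

7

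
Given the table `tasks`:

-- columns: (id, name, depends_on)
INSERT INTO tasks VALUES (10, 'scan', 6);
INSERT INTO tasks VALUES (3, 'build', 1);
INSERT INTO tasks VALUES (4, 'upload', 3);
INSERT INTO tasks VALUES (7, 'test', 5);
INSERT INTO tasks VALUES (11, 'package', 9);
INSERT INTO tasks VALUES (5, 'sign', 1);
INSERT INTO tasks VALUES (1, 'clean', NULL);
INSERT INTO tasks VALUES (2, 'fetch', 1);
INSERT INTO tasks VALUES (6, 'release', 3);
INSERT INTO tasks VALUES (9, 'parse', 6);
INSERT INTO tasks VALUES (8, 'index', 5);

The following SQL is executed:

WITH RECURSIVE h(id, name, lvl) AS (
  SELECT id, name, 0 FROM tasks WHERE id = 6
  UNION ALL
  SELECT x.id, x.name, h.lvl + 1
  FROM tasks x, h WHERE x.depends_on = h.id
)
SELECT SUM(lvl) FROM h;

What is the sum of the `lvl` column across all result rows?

Base: id=6 (release) at lvl 0.
Iteration 1: rows with depends_on in {6} -> parse (id 9, lvl 1), scan (id 10, lvl 1).
Iteration 2: rows with depends_on in {9,10} -> package (id 11, lvl 2).
Iteration 3: no rows with depends_on in {11}; recursion stops.
SUM(lvl) = 0 + 1 + 1 + 2 = 4.

4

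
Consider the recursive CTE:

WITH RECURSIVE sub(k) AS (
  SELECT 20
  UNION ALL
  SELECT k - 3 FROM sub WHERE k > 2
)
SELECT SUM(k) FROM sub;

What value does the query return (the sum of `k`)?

77

Base: k=20.
Iteration 1: 20 > 2 holds -> k = 20 - 3 = 17.
Iteration 2: 17 > 2 holds -> k = 17 - 3 = 14.
Iteration 3: 14 > 2 holds -> k = 14 - 3 = 11.
Iteration 4: 11 > 2 holds -> k = 11 - 3 = 8.
Iteration 5: 8 > 2 holds -> k = 8 - 3 = 5.
Iteration 6: 5 > 2 holds -> k = 5 - 3 = 2.
Iteration 7: 2 > 2 fails; recursion stops.
SUM(k) = 20 + 17 + 14 + 11 + 8 + 5 + 2 = 77.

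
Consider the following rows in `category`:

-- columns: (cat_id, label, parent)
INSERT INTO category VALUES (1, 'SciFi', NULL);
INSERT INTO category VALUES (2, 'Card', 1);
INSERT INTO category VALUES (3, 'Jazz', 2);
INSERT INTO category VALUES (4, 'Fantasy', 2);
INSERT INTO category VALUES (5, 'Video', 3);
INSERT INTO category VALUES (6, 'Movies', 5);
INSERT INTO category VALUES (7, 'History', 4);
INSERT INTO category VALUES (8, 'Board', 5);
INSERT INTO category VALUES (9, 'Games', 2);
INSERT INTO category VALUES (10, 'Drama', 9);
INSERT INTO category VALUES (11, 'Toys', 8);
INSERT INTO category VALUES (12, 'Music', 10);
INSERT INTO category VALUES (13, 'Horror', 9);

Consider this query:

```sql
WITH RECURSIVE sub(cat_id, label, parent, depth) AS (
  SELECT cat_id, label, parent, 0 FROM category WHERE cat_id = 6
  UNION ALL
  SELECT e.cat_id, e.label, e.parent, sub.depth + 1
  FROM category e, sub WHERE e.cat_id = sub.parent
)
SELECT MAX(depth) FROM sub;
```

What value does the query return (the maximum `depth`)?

4

Base: cat_id=6 (Movies), parent=5, depth 0.
Iteration 1: join on cat_id=5 -> Video (id 5, parent=3, depth 1).
Iteration 2: join on cat_id=3 -> Jazz (id 3, parent=2, depth 2).
Iteration 3: join on cat_id=2 -> Card (id 2, parent=1, depth 3).
Iteration 4: join on cat_id=1 -> SciFi (id 1, parent=NULL, depth 4).
Iteration 5: parent is NULL; no match; recursion stops.
depth values: 0, 1, 2, 3, 4; the maximum is 4.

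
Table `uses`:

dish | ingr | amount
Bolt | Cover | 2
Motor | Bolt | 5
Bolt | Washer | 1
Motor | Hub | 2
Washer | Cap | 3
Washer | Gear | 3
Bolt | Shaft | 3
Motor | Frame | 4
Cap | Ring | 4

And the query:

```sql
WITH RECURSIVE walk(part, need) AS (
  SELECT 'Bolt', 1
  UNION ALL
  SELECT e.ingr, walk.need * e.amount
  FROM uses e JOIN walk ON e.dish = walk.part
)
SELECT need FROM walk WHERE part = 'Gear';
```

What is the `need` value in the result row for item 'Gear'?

3

Base: (Bolt, need=1).
Iteration 1: components of {Bolt} -> Cover = 1*2 = 2, Shaft = 1*3 = 3, Washer = 1*1 = 1.
Iteration 2: components of {Cover,Shaft,Washer} -> Cap = 1*3 = 3, Gear = 1*3 = 3.
Iteration 3: components of {Cap,Gear} -> Ring = 3*4 = 12.
Iteration 4: no further components; recursion stops.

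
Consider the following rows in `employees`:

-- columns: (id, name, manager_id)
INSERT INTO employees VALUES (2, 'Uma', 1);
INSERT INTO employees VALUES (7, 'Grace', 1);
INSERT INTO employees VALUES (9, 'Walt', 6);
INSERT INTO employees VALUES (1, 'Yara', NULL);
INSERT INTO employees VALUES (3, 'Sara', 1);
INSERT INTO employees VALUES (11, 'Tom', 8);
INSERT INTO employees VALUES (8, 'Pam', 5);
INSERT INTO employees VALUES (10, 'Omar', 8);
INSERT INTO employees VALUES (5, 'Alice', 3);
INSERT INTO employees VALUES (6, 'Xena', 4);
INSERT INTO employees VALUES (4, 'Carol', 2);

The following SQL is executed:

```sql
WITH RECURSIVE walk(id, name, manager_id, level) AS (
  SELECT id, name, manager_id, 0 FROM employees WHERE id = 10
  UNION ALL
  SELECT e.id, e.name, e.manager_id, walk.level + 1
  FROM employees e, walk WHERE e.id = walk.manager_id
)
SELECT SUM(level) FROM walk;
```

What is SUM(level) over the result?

Base: id=10 (Omar), manager_id=8, level 0.
Iteration 1: join on id=8 -> Pam (id 8, manager_id=5, level 1).
Iteration 2: join on id=5 -> Alice (id 5, manager_id=3, level 2).
Iteration 3: join on id=3 -> Sara (id 3, manager_id=1, level 3).
Iteration 4: join on id=1 -> Yara (id 1, manager_id=NULL, level 4).
Iteration 5: manager_id is NULL; no match; recursion stops.
SUM(level) = 0 + 1 + 2 + 3 + 4 = 10.

10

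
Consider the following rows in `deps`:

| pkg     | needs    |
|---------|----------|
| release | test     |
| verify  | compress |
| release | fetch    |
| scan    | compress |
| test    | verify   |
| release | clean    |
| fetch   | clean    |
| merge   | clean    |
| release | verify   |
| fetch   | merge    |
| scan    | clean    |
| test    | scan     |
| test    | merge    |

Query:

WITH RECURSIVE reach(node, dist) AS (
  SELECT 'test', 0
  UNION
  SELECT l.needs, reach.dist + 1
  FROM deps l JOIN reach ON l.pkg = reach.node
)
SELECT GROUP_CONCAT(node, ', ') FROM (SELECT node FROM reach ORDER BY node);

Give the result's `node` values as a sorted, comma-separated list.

Base: (test, dist=0).
Iteration 1: edges from {test} -> (merge, dist=1), (scan, dist=1), (verify, dist=1).
Iteration 2: edges from {merge,scan,verify} -> (clean, dist=2), (compress, dist=2). [UNION drops 2 duplicate row(s)]
Iteration 3: no outgoing edges from {clean,compress}; recursion stops.

clean, compress, merge, scan, test, verify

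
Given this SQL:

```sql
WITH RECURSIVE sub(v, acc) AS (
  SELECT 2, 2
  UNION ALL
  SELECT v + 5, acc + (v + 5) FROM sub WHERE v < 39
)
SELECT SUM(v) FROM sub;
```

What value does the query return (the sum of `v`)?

198

Base: v=2, acc=2.
Iteration 1: 2 < 39 holds -> v = 2 + 5 = 7, acc = 2 + 7 = 9.
Iteration 2: 7 < 39 holds -> v = 7 + 5 = 12, acc = 9 + 12 = 21.
Iteration 3: 12 < 39 holds -> v = 12 + 5 = 17, acc = 21 + 17 = 38.
Iteration 4: 17 < 39 holds -> v = 17 + 5 = 22, acc = 38 + 22 = 60.
Iteration 5: 22 < 39 holds -> v = 22 + 5 = 27, acc = 60 + 27 = 87.
Iteration 6: 27 < 39 holds -> v = 27 + 5 = 32, acc = 87 + 32 = 119.
Iteration 7: 32 < 39 holds -> v = 32 + 5 = 37, acc = 119 + 37 = 156.
Iteration 8: 37 < 39 holds -> v = 37 + 5 = 42, acc = 156 + 42 = 198.
Iteration 9: 42 < 39 fails; recursion stops.
SUM(v) = 2 + 7 + 12 + 17 + 22 + 27 + 32 + 37 + 42 = 198.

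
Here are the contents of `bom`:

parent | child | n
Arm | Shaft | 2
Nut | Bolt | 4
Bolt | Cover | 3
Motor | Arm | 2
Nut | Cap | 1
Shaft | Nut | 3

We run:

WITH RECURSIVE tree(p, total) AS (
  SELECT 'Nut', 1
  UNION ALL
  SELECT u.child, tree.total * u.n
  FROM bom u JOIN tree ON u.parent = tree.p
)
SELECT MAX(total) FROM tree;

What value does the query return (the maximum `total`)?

12

Base: (Nut, total=1).
Iteration 1: components of {Nut} -> Bolt = 1*4 = 4, Cap = 1*1 = 1.
Iteration 2: components of {Bolt,Cap} -> Cover = 4*3 = 12.
Iteration 3: no further components; recursion stops.
total values: 1, 1, 4, 12; the maximum is 12.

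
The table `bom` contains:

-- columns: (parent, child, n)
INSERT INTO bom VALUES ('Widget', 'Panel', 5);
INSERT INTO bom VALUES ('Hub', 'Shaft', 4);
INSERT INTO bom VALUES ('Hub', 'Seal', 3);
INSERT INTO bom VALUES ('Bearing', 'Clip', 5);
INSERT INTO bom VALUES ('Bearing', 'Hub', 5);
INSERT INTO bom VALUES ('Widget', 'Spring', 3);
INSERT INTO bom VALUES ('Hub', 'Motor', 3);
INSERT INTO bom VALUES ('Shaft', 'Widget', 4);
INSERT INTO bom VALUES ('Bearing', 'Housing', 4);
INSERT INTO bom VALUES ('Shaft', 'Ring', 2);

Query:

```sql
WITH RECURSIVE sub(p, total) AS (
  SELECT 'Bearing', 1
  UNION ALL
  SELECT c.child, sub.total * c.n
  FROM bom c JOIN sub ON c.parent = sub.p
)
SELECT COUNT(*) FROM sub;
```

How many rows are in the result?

Base: (Bearing, total=1).
Iteration 1: components of {Bearing} -> Clip = 1*5 = 5, Housing = 1*4 = 4, Hub = 1*5 = 5.
Iteration 2: components of {Clip,Housing,Hub} -> Motor = 5*3 = 15, Seal = 5*3 = 15, Shaft = 5*4 = 20.
Iteration 3: components of {Motor,Seal,Shaft} -> Ring = 20*2 = 40, Widget = 20*4 = 80.
Iteration 4: components of {Ring,Widget} -> Panel = 80*5 = 400, Spring = 80*3 = 240.
Iteration 5: no further components; recursion stops.
Total rows emitted: 11.

11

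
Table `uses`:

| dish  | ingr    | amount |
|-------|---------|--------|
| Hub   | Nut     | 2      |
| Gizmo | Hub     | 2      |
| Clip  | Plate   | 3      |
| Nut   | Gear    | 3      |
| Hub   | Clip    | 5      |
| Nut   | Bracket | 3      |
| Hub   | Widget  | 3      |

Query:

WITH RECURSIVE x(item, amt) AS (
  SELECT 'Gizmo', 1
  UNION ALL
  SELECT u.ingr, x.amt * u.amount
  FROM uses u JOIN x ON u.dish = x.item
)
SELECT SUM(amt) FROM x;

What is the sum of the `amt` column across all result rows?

Base: (Gizmo, amt=1).
Iteration 1: components of {Gizmo} -> Hub = 1*2 = 2.
Iteration 2: components of {Hub} -> Clip = 2*5 = 10, Nut = 2*2 = 4, Widget = 2*3 = 6.
Iteration 3: components of {Clip,Nut,Widget} -> Bracket = 4*3 = 12, Gear = 4*3 = 12, Plate = 10*3 = 30.
Iteration 4: no further components; recursion stops.
SUM(amt) = 1 + 2 + 10 + 6 + 4 + 30 + 12 + 12 = 77.

77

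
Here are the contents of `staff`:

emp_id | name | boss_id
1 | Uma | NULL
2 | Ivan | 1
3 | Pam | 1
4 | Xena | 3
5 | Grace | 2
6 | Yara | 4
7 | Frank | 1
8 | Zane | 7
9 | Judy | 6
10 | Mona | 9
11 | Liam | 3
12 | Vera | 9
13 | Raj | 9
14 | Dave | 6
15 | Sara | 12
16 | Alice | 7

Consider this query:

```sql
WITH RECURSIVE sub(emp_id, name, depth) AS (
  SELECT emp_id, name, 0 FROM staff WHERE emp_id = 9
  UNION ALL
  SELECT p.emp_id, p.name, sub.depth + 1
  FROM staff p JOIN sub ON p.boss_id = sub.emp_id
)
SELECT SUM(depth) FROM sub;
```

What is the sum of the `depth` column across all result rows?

5

Base: emp_id=9 (Judy) at depth 0.
Iteration 1: rows with boss_id in {9} -> Mona (id 10, depth 1), Vera (id 12, depth 1), Raj (id 13, depth 1).
Iteration 2: rows with boss_id in {10,12,13} -> Sara (id 15, depth 2).
Iteration 3: no rows with boss_id in {15}; recursion stops.
SUM(depth) = 0 + 1 + 1 + 1 + 2 = 5.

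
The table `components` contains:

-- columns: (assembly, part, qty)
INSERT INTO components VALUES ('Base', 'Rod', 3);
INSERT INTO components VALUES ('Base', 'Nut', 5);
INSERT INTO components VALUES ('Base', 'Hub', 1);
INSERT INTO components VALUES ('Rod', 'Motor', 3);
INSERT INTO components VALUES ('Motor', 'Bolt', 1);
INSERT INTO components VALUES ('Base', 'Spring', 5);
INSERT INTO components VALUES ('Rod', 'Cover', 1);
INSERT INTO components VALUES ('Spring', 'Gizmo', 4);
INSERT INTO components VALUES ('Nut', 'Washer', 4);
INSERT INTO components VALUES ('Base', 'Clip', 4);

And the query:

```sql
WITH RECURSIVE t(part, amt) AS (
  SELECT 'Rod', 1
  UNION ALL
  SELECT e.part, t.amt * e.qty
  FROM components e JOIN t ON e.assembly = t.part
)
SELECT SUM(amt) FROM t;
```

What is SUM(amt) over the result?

Base: (Rod, amt=1).
Iteration 1: components of {Rod} -> Cover = 1*1 = 1, Motor = 1*3 = 3.
Iteration 2: components of {Cover,Motor} -> Bolt = 3*1 = 3.
Iteration 3: no further components; recursion stops.
SUM(amt) = 1 + 3 + 1 + 3 = 8.

8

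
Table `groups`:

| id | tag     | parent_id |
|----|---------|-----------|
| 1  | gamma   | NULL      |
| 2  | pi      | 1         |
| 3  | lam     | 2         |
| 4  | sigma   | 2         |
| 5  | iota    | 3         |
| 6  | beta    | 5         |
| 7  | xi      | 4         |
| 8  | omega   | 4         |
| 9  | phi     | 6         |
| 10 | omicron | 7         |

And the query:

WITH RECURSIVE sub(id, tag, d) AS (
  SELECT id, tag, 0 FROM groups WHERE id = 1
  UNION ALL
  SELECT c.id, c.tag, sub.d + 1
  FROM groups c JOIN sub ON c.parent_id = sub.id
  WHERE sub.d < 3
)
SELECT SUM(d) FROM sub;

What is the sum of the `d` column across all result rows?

14

Base: id=1 (gamma) at d 0.
Iteration 1: rows with parent_id in {1} -> pi (id 2, d 1).
Iteration 2: rows with parent_id in {2} -> lam (id 3, d 2), sigma (id 4, d 2).
Iteration 3: rows with parent_id in {3,4} -> iota (id 5, d 3), xi (id 7, d 3), omega (id 8, d 3).
Iteration 4: d < 3 fails for all current rows; recursion stops.
SUM(d) = 0 + 1 + 2 + 2 + 3 + 3 + 3 = 14.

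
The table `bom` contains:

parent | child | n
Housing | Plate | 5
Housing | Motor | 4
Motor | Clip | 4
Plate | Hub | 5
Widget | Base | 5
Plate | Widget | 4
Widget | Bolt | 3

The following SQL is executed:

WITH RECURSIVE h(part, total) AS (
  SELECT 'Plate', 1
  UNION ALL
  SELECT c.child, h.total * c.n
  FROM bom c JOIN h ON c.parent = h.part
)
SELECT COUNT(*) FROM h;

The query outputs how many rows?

5

Base: (Plate, total=1).
Iteration 1: components of {Plate} -> Hub = 1*5 = 5, Widget = 1*4 = 4.
Iteration 2: components of {Hub,Widget} -> Base = 4*5 = 20, Bolt = 4*3 = 12.
Iteration 3: no further components; recursion stops.
Total rows emitted: 5.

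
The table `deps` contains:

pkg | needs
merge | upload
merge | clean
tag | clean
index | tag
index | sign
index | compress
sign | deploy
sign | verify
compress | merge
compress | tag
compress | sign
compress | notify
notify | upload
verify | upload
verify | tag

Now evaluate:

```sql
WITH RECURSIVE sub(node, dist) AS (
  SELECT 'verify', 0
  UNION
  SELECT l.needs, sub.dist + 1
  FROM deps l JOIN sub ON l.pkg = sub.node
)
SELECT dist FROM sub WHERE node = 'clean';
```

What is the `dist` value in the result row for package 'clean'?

Base: (verify, dist=0).
Iteration 1: edges from {verify} -> (tag, dist=1), (upload, dist=1).
Iteration 2: edges from {tag,upload} -> (clean, dist=2).
Iteration 3: no outgoing edges from {clean}; recursion stops.

2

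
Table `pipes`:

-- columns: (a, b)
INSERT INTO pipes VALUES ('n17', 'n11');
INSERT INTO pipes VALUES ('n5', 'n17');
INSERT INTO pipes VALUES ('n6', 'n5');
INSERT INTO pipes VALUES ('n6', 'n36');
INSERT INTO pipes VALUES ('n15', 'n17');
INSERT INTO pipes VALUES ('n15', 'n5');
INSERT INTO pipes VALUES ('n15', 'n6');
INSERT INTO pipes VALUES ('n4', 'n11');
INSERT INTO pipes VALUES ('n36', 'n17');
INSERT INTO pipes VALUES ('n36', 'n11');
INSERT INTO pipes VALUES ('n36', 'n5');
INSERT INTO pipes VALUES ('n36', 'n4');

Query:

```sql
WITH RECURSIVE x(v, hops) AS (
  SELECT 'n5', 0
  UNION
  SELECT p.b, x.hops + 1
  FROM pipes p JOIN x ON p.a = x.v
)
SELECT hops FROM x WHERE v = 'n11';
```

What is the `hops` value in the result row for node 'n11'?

Base: (n5, hops=0).
Iteration 1: edges from {n5} -> (n17, hops=1).
Iteration 2: edges from {n17} -> (n11, hops=2).
Iteration 3: no outgoing edges from {n11}; recursion stops.

2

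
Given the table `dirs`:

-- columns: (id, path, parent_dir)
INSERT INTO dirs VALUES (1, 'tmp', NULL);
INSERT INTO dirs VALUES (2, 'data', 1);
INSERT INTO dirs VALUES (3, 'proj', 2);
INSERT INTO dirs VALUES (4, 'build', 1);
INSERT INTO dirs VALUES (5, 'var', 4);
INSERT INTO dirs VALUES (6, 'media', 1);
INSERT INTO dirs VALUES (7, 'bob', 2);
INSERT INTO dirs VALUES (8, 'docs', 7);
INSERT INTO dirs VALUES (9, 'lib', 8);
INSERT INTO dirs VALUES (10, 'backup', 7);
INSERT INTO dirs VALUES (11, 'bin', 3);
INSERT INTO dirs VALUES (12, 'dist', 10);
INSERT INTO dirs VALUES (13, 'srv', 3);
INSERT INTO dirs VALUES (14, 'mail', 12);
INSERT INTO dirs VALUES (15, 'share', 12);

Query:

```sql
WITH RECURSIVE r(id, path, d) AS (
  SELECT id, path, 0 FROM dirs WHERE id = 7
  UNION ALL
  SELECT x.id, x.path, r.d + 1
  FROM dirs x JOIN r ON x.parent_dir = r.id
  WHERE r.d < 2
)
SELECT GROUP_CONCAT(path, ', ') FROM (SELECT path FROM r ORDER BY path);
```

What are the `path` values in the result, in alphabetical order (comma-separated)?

backup, bob, dist, docs, lib

Base: id=7 (bob) at d 0.
Iteration 1: rows with parent_dir in {7} -> docs (id 8, d 1), backup (id 10, d 1).
Iteration 2: rows with parent_dir in {8,10} -> lib (id 9, d 2), dist (id 12, d 2).
Iteration 3: d < 2 fails for all current rows; recursion stops.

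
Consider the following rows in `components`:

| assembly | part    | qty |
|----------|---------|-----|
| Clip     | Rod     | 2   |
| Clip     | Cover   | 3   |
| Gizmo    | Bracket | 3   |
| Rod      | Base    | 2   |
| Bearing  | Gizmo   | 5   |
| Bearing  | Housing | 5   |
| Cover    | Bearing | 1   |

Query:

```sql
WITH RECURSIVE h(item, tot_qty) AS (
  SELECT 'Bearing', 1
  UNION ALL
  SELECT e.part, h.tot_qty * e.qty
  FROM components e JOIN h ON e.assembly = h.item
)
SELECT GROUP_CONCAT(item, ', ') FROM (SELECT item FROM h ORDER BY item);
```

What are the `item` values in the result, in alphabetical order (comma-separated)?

Bearing, Bracket, Gizmo, Housing

Base: (Bearing, tot_qty=1).
Iteration 1: components of {Bearing} -> Gizmo = 1*5 = 5, Housing = 1*5 = 5.
Iteration 2: components of {Gizmo,Housing} -> Bracket = 5*3 = 15.
Iteration 3: no further components; recursion stops.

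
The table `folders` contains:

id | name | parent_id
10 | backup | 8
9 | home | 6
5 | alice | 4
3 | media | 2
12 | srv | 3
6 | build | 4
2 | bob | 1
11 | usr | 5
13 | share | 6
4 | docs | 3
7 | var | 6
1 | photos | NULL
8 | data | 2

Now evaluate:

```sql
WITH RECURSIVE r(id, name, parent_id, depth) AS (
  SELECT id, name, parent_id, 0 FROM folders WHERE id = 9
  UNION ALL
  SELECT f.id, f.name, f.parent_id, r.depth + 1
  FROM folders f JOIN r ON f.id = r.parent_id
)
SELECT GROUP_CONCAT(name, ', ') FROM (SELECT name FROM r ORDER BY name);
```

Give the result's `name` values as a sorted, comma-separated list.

Base: id=9 (home), parent_id=6, depth 0.
Iteration 1: join on id=6 -> build (id 6, parent_id=4, depth 1).
Iteration 2: join on id=4 -> docs (id 4, parent_id=3, depth 2).
Iteration 3: join on id=3 -> media (id 3, parent_id=2, depth 3).
Iteration 4: join on id=2 -> bob (id 2, parent_id=1, depth 4).
Iteration 5: join on id=1 -> photos (id 1, parent_id=NULL, depth 5).
Iteration 6: parent_id is NULL; no match; recursion stops.

bob, build, docs, home, media, photos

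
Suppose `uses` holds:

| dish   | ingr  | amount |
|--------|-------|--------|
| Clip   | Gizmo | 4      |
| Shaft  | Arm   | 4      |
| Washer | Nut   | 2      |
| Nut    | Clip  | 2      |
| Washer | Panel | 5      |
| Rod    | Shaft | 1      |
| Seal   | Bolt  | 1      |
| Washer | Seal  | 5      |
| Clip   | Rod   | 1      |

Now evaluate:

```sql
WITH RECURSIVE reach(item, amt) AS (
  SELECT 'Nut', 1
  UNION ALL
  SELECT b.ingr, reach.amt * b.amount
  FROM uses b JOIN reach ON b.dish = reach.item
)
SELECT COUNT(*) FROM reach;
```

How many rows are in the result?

Base: (Nut, amt=1).
Iteration 1: components of {Nut} -> Clip = 1*2 = 2.
Iteration 2: components of {Clip} -> Gizmo = 2*4 = 8, Rod = 2*1 = 2.
Iteration 3: components of {Gizmo,Rod} -> Shaft = 2*1 = 2.
Iteration 4: components of {Shaft} -> Arm = 2*4 = 8.
Iteration 5: no further components; recursion stops.
Total rows emitted: 6.

6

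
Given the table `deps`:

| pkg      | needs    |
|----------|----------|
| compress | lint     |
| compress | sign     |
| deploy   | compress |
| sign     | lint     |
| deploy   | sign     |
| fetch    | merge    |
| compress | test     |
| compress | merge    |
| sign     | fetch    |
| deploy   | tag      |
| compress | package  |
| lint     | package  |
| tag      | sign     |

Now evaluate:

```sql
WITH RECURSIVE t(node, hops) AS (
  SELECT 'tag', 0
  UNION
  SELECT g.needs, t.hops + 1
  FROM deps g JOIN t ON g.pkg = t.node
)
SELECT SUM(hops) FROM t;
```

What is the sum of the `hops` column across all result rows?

Base: (tag, hops=0).
Iteration 1: edges from {tag} -> (sign, hops=1).
Iteration 2: edges from {sign} -> (fetch, hops=2), (lint, hops=2).
Iteration 3: edges from {fetch,lint} -> (merge, hops=3), (package, hops=3).
Iteration 4: no outgoing edges from {merge,package}; recursion stops.
SUM(hops) = 0 + 1 + 2 + 2 + 3 + 3 = 11.

11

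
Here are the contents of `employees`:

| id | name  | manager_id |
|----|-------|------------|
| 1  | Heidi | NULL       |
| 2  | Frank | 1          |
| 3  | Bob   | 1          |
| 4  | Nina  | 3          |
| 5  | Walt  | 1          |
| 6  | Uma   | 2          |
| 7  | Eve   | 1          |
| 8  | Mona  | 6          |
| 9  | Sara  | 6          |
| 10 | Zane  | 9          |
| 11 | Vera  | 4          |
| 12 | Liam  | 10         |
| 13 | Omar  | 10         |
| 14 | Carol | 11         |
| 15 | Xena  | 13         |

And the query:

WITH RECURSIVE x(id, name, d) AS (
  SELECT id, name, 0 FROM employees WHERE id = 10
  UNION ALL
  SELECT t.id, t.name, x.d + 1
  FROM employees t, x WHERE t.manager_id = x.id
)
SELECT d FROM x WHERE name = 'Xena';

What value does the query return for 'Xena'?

2

Base: id=10 (Zane) at d 0.
Iteration 1: rows with manager_id in {10} -> Liam (id 12, d 1), Omar (id 13, d 1).
Iteration 2: rows with manager_id in {12,13} -> Xena (id 15, d 2).
Iteration 3: no rows with manager_id in {15}; recursion stops.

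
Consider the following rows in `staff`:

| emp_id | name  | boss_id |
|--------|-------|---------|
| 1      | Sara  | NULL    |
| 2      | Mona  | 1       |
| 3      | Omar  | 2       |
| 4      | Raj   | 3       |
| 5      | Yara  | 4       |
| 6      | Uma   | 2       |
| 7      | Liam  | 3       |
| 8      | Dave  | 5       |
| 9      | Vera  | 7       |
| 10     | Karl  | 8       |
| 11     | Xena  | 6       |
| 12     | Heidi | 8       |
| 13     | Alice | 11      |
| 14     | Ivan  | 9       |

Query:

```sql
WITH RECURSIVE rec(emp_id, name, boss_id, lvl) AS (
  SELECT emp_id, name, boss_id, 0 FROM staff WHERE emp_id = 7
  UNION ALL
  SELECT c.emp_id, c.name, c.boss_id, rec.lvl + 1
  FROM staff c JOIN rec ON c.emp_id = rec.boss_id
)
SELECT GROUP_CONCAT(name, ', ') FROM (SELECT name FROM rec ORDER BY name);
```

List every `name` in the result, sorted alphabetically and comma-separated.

Base: emp_id=7 (Liam), boss_id=3, lvl 0.
Iteration 1: join on emp_id=3 -> Omar (id 3, boss_id=2, lvl 1).
Iteration 2: join on emp_id=2 -> Mona (id 2, boss_id=1, lvl 2).
Iteration 3: join on emp_id=1 -> Sara (id 1, boss_id=NULL, lvl 3).
Iteration 4: boss_id is NULL; no match; recursion stops.

Liam, Mona, Omar, Sara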